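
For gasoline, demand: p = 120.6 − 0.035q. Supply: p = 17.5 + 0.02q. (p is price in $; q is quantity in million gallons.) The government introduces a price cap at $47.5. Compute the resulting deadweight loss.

Competitive equilibrium: 120.6 − 0.035q = 17.5 + 0.02q → q* = 1874.5455, p* = 54.9909.
At the ceiling p = 47.5, quantity supplied = (47.5 − 17.5)/0.02 = 1500.
Willingness to pay at q' = 1500: 120.6 − 0.035·1500 = 68.1.
Δq = 1874.5455 − 1500 = 374.5455; wedge = 68.1 − 47.5 = 20.6.
Welfare loss = ½ × 374.5455 × 20.6 = $3857.82 million.

$3857.82 million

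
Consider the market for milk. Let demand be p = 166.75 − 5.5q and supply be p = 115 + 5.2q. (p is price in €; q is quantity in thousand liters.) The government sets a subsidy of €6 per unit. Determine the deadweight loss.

Competitive equilibrium: 166.75 − 5.5q = 115 + 5.2q → q* = 4.8364, p* = 140.1495.
The subsidy lowers effective supply by 6: p = 109 + 5.2q.
New quantity: 166.75 − 5.5q = 109 + 5.2q → q' = 5.3972.
Overproduction Δq = 5.3972 − 4.8364 = 0.5608; wedge = subsidy = 6.
DWL = ½ × 0.5608 × 6 = €1.68 thousand.

€1.68 thousand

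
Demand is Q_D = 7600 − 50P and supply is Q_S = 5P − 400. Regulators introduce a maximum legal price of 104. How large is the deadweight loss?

In inverse form: demand P = 152 − 0.02Q, supply P = 80 + 0.2Q.
Competitive equilibrium: 152 − 0.02Q = 80 + 0.2Q → Q* = 327.2727, P* = 145.4545.
At the ceiling P = 104, quantity supplied = (104 − 80)/0.2 = 120.
Willingness to pay at Q' = 120: 152 − 0.02·120 = 149.6.
ΔQ = 327.2727 − 120 = 207.2727; wedge = 149.6 − 104 = 45.6.
The triangle = ½ × 207.2727 × 45.6 = 4725.82.

4725.82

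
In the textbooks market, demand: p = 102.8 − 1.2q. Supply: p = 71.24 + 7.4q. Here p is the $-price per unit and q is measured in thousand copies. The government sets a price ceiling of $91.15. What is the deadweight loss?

Competitive equilibrium: 102.8 − 1.2q = 71.24 + 7.4q → q* = 3.6698, p* = 98.3963.
At the ceiling p = 91.15, quantity supplied = (91.15 − 71.24)/7.4 = 2.6905.
Willingness to pay at q' = 2.6905: 102.8 − 1.2·2.6905 = 99.5714.
Δq = 3.6698 − 2.6905 = 0.9793; wedge = 99.5714 − 91.15 = 8.4214.
Welfare loss = ½ × 0.9793 × 8.4214 = $4.12 thousand.

$4.12 thousand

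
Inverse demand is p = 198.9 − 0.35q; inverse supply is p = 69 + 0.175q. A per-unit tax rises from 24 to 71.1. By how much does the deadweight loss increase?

Competitive equilibrium: 198.9 − 0.35q = 69 + 0.175q → q* = 247.4286, p* = 112.3.
For a per-unit tax t: Δq = t/0.525, so DWL = ½·t·(t/0.525) = t²/1.05.
At t = 24: DWL = 548.5714. At t = 71.1: DWL = 4814.4857.
Increase = 4814.4857 − 548.5714 = 4265.91.

4265.91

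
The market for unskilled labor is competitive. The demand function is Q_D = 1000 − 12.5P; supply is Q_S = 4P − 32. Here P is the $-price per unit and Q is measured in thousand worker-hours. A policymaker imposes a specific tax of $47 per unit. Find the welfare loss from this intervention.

$3346.97 thousand

In inverse form: demand P = 80 − 0.08Q, supply P = 8 + 0.25Q.
Competitive equilibrium: 80 − 0.08Q = 8 + 0.25Q → Q* = 218.1818, P* = 62.5455.
With the tax, the buyer price exceeds the seller price by 47: (80 − 0.08Q) − (8 + 0.25Q) = 47 → Q' = 75.7576.
ΔQ = 218.1818 − 75.7576 = 142.4242; the wedge equals the tax, 47.
Welfare loss = ½ × 142.4242 × 47 = $3346.97 thousand.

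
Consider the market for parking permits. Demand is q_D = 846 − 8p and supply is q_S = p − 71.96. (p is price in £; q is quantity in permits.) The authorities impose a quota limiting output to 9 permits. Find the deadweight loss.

£248.90

In inverse form: demand p = 105.75 − 0.125q, supply p = 71.96 + q.
Competitive equilibrium: 105.75 − 0.125q = 71.96 + q → q* = 30.0356, p* = 101.9956.
At q = 9: demand price = 105.75 − 0.125·9 = 104.625; supply price = 71.96 + 1·9 = 80.96.
Δq = 30.0356 − 9 = 21.0356; wedge = 104.625 − 80.96 = 23.665.
DWL = ½ × 21.0356 × 23.665 = £248.90.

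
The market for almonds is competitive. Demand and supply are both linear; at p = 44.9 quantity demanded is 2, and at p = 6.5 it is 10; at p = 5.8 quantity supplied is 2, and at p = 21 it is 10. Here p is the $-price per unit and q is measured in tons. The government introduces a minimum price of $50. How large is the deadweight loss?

$159.42

Demand slope = (6.5 − 44.9)/(10 − 2) = −4.8, so p = 54.5 − 4.8q.
Supply slope = (21 − 5.8)/(10 − 2) = 1.9, so p = 2 + 1.9q.
Competitive equilibrium: 54.5 − 4.8q = 2 + 1.9q → q* = 7.8358, p* = 16.8881.
At the floor p = 50, quantity demanded = (54.5 − 50)/4.8 = 0.9375.
Sellers' marginal cost at q' = 0.9375: 2 + 1.9·0.9375 = 3.7813.
Δq = 7.8358 − 0.9375 = 6.8983; wedge = 50 − 3.7813 = 46.2187.
Deadweight loss = ½ × 6.8983 × 46.2187 = $159.42.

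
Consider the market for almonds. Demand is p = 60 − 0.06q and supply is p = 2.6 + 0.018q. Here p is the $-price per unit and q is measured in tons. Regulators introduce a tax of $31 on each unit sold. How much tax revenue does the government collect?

$10492.31

Competitive equilibrium: 60 − 0.06q = 2.6 + 0.018q → q* = 735.8974, p* = 15.8462.
With the tax, the buyer price exceeds the seller price by 31: (60 − 0.06q) − (2.6 + 0.018q) = 31 → q' = 338.4615.
Tax revenue = 31 × 338.4615 = $10492.31.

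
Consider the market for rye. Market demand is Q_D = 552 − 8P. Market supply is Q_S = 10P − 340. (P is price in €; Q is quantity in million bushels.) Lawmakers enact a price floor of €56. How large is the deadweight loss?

In inverse form: demand P = 69 − 0.125Q, supply P = 34 + 0.1Q.
Competitive equilibrium: 69 − 0.125Q = 34 + 0.1Q → Q* = 155.5556, P* = 49.5556.
At the floor P = 56, quantity demanded = (69 − 56)/0.125 = 104.
Sellers' marginal cost at Q' = 104: 34 + 0.1·104 = 44.4.
ΔQ = 155.5556 − 104 = 51.5556; wedge = 56 − 44.4 = 11.6.
DWL = ½ × 51.5556 × 11.6 = €299.02 million.

€299.02 million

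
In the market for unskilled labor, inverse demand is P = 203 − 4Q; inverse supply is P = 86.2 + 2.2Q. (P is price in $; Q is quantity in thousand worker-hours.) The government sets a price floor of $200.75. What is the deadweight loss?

Competitive equilibrium: 203 − 4Q = 86.2 + 2.2Q → Q* = 18.8387, P* = 127.6452.
At the floor P = 200.75, quantity demanded = (203 − 200.75)/4 = 0.5625.
Sellers' marginal cost at Q' = 0.5625: 86.2 + 2.2·0.5625 = 87.4375.
ΔQ = 18.8387 − 0.5625 = 18.2762; wedge = 200.75 − 87.4375 = 113.3125.
Deadweight loss = ½ × 18.2762 × 113.3125 = $1035.46 thousand.

$1035.46 thousand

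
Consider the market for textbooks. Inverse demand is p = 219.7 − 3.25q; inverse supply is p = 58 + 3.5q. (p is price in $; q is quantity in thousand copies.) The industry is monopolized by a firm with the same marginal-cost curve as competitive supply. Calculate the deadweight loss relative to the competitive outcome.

$204.58 thousand

Competitive equilibrium: 219.7 − 3.25q = 58 + 3.5q → q* = 23.9556, p* = 141.8444.
Marginal revenue: MR = 219.7 − 6.5q. Set MR = MC: 219.7 − 6.5q = 58 + 3.5q → q_m = 16.17.
Price p_m = 219.7 − 3.25·16.17 = 167.1475; MC(q_m) = 58 + 3.5·16.17 = 114.595.
Competitive q* = 23.9556, so Δq = 7.7856; wedge = 167.1475 − 114.595 = 52.5525.
The triangle = ½ × 7.7856 × 52.5525 = $204.58 thousand.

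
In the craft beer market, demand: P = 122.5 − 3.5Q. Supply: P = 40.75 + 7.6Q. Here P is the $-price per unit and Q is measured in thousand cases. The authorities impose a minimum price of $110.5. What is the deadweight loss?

$85.99 thousand

Competitive equilibrium: 122.5 − 3.5Q = 40.75 + 7.6Q → Q* = 7.3649, P* = 96.723.
At the floor P = 110.5, quantity demanded = (122.5 − 110.5)/3.5 = 3.4286.
Sellers' marginal cost at Q' = 3.4286: 40.75 + 7.6·3.4286 = 66.8074.
ΔQ = 7.3649 − 3.4286 = 3.9363; wedge = 110.5 − 66.8074 = 43.6926.
Welfare loss = ½ × 3.9363 × 43.6926 = $85.99 thousand.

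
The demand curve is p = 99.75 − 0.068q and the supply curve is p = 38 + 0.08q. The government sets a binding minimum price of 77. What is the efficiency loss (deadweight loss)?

Competitive equilibrium: 99.75 − 0.068q = 38 + 0.08q → q* = 417.2297, p* = 71.3784.
At the floor p = 77, quantity demanded = (99.75 − 77)/0.068 = 334.5588.
Sellers' marginal cost at q' = 334.5588: 38 + 0.08·334.5588 = 64.7647.
Δq = 417.2297 − 334.5588 = 82.6709; wedge = 77 − 64.7647 = 12.2353.
Deadweight loss = ½ × 82.6709 × 12.2353 = 505.75.

505.75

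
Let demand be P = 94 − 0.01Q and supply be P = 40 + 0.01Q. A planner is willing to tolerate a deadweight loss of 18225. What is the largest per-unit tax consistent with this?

Competitive equilibrium: 94 − 0.01Q = 40 + 0.01Q → Q* = 2700, P* = 67.
A tax t gives ΔQ = t/0.02 and wedge t, so DWL = t²/0.04.
t²/0.04 = 18225 → t² = 729 → t = 27.

27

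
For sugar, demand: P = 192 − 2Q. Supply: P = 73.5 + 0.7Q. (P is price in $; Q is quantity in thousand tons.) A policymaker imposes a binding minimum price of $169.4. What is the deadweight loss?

$1433.75 thousand

Competitive equilibrium: 192 − 2Q = 73.5 + 0.7Q → Q* = 43.8889, P* = 104.2222.
At the floor P = 169.4, quantity demanded = (192 − 169.4)/2 = 11.3.
Sellers' marginal cost at Q' = 11.3: 73.5 + 0.7·11.3 = 81.41.
ΔQ = 43.8889 − 11.3 = 32.5889; wedge = 169.4 − 81.41 = 87.99.
The triangle = ½ × 32.5889 × 87.99 = $1433.75 thousand.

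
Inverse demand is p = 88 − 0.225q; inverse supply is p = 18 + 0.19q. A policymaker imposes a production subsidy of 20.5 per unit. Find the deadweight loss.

506.33

Competitive equilibrium: 88 − 0.225q = 18 + 0.19q → q* = 168.6747, p* = 50.0482.
The subsidy lowers effective supply by 20.5: p = 0.19q − 2.5.
New quantity: 88 − 0.225q = 0.19q − 2.5 → q' = 218.0723.
Overproduction Δq = 218.0723 − 168.6747 = 49.3976; wedge = subsidy = 20.5.
The triangle = ½ × 49.3976 × 20.5 = 506.33.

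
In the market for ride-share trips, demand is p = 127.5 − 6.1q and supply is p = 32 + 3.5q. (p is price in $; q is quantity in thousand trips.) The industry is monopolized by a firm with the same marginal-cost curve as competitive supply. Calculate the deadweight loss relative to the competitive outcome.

Competitive equilibrium: 127.5 − 6.1q = 32 + 3.5q → q* = 9.9479, p* = 66.8177.
Marginal revenue: MR = 127.5 − 12.2q. Set MR = MC: 127.5 − 12.2q = 32 + 3.5q → q_m = 6.0828.
Price p_m = 127.5 − 6.1·6.0828 = 90.3949; MC(q_m) = 32 + 3.5·6.0828 = 53.2898.
Competitive q* = 9.9479, so Δq = 3.8651; wedge = 90.3949 − 53.2898 = 37.1051.
Deadweight loss = ½ × 3.8651 × 37.1051 = $71.71 thousand.

$71.71 thousand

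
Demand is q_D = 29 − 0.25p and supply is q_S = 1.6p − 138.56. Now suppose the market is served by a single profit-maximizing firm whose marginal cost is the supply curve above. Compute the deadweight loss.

20.10

In inverse form: demand p = 116 − 4q, supply p = 86.6 + 0.625q.
Competitive equilibrium: 116 − 4q = 86.6 + 0.625q → q* = 6.3568, p* = 90.573.
Marginal revenue: MR = 116 − 8q. Set MR = MC: 116 − 8q = 86.6 + 0.625q → q_m = 3.4087.
Price p_m = 116 − 4·3.4087 = 102.3652; MC(q_m) = 86.6 + 0.625·3.4087 = 88.7304.
Competitive q* = 6.3568, so Δq = 2.9481; wedge = 102.3652 − 88.7304 = 13.6348.
Welfare loss = ½ × 2.9481 × 13.6348 = 20.10.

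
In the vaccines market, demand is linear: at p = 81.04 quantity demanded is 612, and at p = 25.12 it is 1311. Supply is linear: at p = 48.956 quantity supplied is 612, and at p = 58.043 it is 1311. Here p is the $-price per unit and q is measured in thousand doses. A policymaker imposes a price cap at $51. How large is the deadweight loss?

Demand slope = (25.12 − 81.04)/(1311 − 612) = −0.08, so p = 130 − 0.08q.
Supply slope = (58.043 − 48.956)/(1311 − 612) = 0.013, so p = 41 + 0.013q.
Competitive equilibrium: 130 − 0.08q = 41 + 0.013q → q* = 956.98925, p* = 53.44086.
At the ceiling p = 51, quantity supplied = (51 − 41)/0.013 = 769.23077.
Willingness to pay at q' = 769.23077: 130 − 0.08·769.23077 = 68.46154.
Δq = 956.98925 − 769.23077 = 187.75848; wedge = 68.46154 − 51 = 17.46154.
DWL = ½ × 187.75848 × 17.46154 = $1639.28 thousand.

$1639.28 thousand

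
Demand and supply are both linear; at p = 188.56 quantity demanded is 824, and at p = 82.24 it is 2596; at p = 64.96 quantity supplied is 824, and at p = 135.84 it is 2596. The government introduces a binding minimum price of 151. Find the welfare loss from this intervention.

Demand slope = (82.24 − 188.56)/(2596 − 824) = −0.06, so p = 238 − 0.06q.
Supply slope = (135.84 − 64.96)/(2596 − 824) = 0.04, so p = 32 + 0.04q.
Competitive equilibrium: 238 − 0.06q = 32 + 0.04q → q* = 2060, p* = 114.4.
At the floor p = 151, quantity demanded = (238 − 151)/0.06 = 1450.
Sellers' marginal cost at q' = 1450: 32 + 0.04·1450 = 90.
Δq = 2060 − 1450 = 610; wedge = 151 − 90 = 61.
Deadweight loss = ½ × 610 × 61 = 18605.

18605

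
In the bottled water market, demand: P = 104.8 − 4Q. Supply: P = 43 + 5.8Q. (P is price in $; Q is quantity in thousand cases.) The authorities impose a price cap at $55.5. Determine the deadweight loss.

$84.43 thousand

Competitive equilibrium: 104.8 − 4Q = 43 + 5.8Q → Q* = 6.3061, P* = 79.5755.
At the ceiling P = 55.5, quantity supplied = (55.5 − 43)/5.8 = 2.1552.
Willingness to pay at Q' = 2.1552: 104.8 − 4·2.1552 = 96.1792.
ΔQ = 6.3061 − 2.1552 = 4.1509; wedge = 96.1792 − 55.5 = 40.6792.
Welfare loss = ½ × 4.1509 × 40.6792 = $84.43 thousand.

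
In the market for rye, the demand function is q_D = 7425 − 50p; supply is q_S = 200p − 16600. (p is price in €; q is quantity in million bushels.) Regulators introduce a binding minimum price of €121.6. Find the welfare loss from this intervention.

In inverse form: demand p = 148.5 − 0.02q, supply p = 83 + 0.005q.
Competitive equilibrium: 148.5 − 0.02q = 83 + 0.005q → q* = 2620, p* = 96.1.
At the floor p = 121.6, quantity demanded = (148.5 − 121.6)/0.02 = 1345.
Sellers' marginal cost at q' = 1345: 83 + 0.005·1345 = 89.725.
Δq = 2620 − 1345 = 1275; wedge = 121.6 − 89.725 = 31.875.
DWL = ½ × 1275 × 31.875 = €20320.31 million.

€20320.31 million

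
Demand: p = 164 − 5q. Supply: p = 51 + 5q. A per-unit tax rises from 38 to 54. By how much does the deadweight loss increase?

Competitive equilibrium: 164 − 5q = 51 + 5q → q* = 11.3, p* = 107.5.
For a per-unit tax t: Δq = t/10, so DWL = ½·t·(t/10) = t²/20.
At t = 38: DWL = 72.2. At t = 54: DWL = 145.8.
Increase = 145.8 − 72.2 = 73.60.

73.60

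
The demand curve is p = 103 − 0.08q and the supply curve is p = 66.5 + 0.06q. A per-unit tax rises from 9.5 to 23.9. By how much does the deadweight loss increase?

Competitive equilibrium: 103 − 0.08q = 66.5 + 0.06q → q* = 260.7143, p* = 82.1429.
For a per-unit tax t: Δq = t/0.14, so DWL = ½·t·(t/0.14) = t²/0.28.
At t = 9.5: DWL = 322.3214. At t = 23.9: DWL = 2040.0357.
Increase = 2040.0357 − 322.3214 = 1717.71.

1717.71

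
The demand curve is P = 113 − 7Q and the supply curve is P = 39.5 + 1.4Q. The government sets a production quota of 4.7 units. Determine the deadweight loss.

68.89

Competitive equilibrium: 113 − 7Q = 39.5 + 1.4Q → Q* = 8.75, P* = 51.75.
At Q = 4.7: demand price = 113 − 7·4.7 = 80.1; supply price = 39.5 + 1.4·4.7 = 46.08.
ΔQ = 8.75 − 4.7 = 4.05; wedge = 80.1 − 46.08 = 34.02.
Deadweight loss = ½ × 4.05 × 34.02 = 68.89.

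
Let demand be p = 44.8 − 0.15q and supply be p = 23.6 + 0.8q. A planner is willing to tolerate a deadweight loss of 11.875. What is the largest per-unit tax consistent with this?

4.75

Competitive equilibrium: 44.8 − 0.15q = 23.6 + 0.8q → q* = 22.3158, p* = 41.4526.
A tax t gives Δq = t/0.95 and wedge t, so DWL = t²/1.9.
t²/1.9 = 11.875 → t² = 22.5625 → t = 4.75.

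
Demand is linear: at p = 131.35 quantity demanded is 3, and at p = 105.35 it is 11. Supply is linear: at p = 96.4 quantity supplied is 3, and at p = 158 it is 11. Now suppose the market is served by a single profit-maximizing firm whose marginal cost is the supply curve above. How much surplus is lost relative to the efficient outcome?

11

Demand slope = (105.35 − 131.35)/(11 − 3) = −3.25, so p = 141.1 − 3.25q.
Supply slope = (158 − 96.4)/(11 − 3) = 7.7, so p = 73.3 + 7.7q.
Competitive equilibrium: 141.1 − 3.25q = 73.3 + 7.7q → q* = 6.1918, p* = 120.9767.
Marginal revenue: MR = 141.1 − 6.5q. Set MR = MC: 141.1 − 6.5q = 73.3 + 7.7q → q_m = 4.7746.
Price p_m = 141.1 − 3.25·4.7746 = 125.5826; MC(q_m) = 73.3 + 7.7·4.7746 = 110.0644.
Competitive q* = 6.1918, so Δq = 1.4172; wedge = 125.5826 − 110.0644 = 15.5182.
Welfare loss = ½ × 1.4172 × 15.5182 = 11.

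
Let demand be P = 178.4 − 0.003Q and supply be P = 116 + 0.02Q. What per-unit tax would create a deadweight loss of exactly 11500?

23

Competitive equilibrium: 178.4 − 0.003Q = 116 + 0.02Q → Q* = 2713.0435, P* = 170.2609.
A tax t gives ΔQ = t/0.023 and wedge t, so DWL = t²/0.046.
t²/0.046 = 11500 → t² = 529 → t = 23.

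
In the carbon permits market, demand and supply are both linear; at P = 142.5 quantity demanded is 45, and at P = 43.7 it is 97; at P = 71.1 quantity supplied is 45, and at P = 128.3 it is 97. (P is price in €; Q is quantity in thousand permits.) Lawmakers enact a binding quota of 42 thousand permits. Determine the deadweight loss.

€1077.36 thousand

Demand slope = (43.7 − 142.5)/(97 − 45) = −1.9, so P = 228 − 1.9Q.
Supply slope = (128.3 − 71.1)/(97 − 45) = 1.1, so P = 21.6 + 1.1Q.
Competitive equilibrium: 228 − 1.9Q = 21.6 + 1.1Q → Q* = 68.8, P* = 97.28.
At Q = 42: demand price = 228 − 1.9·42 = 148.2; supply price = 21.6 + 1.1·42 = 67.8.
ΔQ = 68.8 − 42 = 26.8; wedge = 148.2 − 67.8 = 80.4.
The triangle = ½ × 26.8 × 80.4 = €1077.36 thousand.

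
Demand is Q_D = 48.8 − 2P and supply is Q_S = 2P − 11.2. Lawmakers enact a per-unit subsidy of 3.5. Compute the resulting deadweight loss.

In inverse form: demand P = 24.4 − 0.5Q, supply P = 5.6 + 0.5Q.
Competitive equilibrium: 24.4 − 0.5Q = 5.6 + 0.5Q → Q* = 18.8, P* = 15.
The subsidy lowers effective supply by 3.5: P = 2.1 + 0.5Q.
New quantity: 24.4 − 0.5Q = 2.1 + 0.5Q → Q' = 22.3.
Overproduction ΔQ = 22.3 − 18.8 = 3.5; wedge = subsidy = 3.5.
DWL = ½ × 3.5 × 3.5 = 6.125.

6.125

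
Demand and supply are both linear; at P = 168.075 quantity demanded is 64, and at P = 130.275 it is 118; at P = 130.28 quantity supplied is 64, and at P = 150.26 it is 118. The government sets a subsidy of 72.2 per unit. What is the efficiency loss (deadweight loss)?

Demand slope = (130.275 − 168.075)/(118 − 64) = −0.7, so P = 212.875 − 0.7Q.
Supply slope = (150.26 − 130.28)/(118 − 64) = 0.37, so P = 106.6 + 0.37Q.
Competitive equilibrium: 212.875 − 0.7Q = 106.6 + 0.37Q → Q* = 99.3224, P* = 143.3493.
The subsidy lowers effective supply by 72.2: P = 34.4 + 0.37Q.
New quantity: 212.875 − 0.7Q = 34.4 + 0.37Q → Q' = 166.7991.
Overproduction ΔQ = 166.7991 − 99.3224 = 67.4767; wedge = subsidy = 72.2.
DWL = ½ × 67.4767 × 72.2 = 2435.91.

2435.91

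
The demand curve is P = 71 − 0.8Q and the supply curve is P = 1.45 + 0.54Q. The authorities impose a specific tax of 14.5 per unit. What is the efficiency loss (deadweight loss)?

78.45

Competitive equilibrium: 71 − 0.8Q = 1.45 + 0.54Q → Q* = 51.903, P* = 29.4776.
With the tax, the buyer price exceeds the seller price by 14.5: (71 − 0.8Q) − (1.45 + 0.54Q) = 14.5 → Q' = 41.0821.
ΔQ = 51.903 − 41.0821 = 10.8209; the wedge equals the tax, 14.5.
The triangle = ½ × 10.8209 × 14.5 = 78.45.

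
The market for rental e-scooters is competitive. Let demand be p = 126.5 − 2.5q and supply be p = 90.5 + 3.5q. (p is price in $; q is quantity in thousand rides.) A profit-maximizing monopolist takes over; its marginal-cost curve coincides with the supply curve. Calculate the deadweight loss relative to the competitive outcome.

$9.34 thousand

Competitive equilibrium: 126.5 − 2.5q = 90.5 + 3.5q → q* = 6, p* = 111.5.
Marginal revenue: MR = 126.5 − 5q. Set MR = MC: 126.5 − 5q = 90.5 + 3.5q → q_m = 4.2353.
Price p_m = 126.5 − 2.5·4.2353 = 115.9118; MC(q_m) = 90.5 + 3.5·4.2353 = 105.3236.
Competitive q* = 6, so Δq = 1.7647; wedge = 115.9118 − 105.3236 = 10.5882.
Deadweight loss = ½ × 1.7647 × 10.5882 = $9.34 thousand.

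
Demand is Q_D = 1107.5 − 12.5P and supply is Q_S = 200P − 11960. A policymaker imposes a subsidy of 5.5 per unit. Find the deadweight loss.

177.94

In inverse form: demand P = 88.6 − 0.08Q, supply P = 59.8 + 0.005Q.
Competitive equilibrium: 88.6 − 0.08Q = 59.8 + 0.005Q → Q* = 338.8235, P* = 61.4941.
The subsidy lowers effective supply by 5.5: P = 54.3 + 0.005Q.
New quantity: 88.6 − 0.08Q = 54.3 + 0.005Q → Q' = 403.5294.
Overproduction ΔQ = 403.5294 − 338.8235 = 64.7059; wedge = subsidy = 5.5.
Welfare loss = ½ × 64.7059 × 5.5 = 177.94.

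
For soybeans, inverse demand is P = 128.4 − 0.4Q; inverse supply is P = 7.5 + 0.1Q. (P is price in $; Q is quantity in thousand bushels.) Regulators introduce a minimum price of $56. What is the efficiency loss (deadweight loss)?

$924.16 thousand

Competitive equilibrium: 128.4 − 0.4Q = 7.5 + 0.1Q → Q* = 241.8, P* = 31.68.
At the floor P = 56, quantity demanded = (128.4 − 56)/0.4 = 181.
Sellers' marginal cost at Q' = 181: 7.5 + 0.1·181 = 25.6.
ΔQ = 241.8 − 181 = 60.8; wedge = 56 − 25.6 = 30.4.
Deadweight loss = ½ × 60.8 × 30.4 = $924.16 thousand.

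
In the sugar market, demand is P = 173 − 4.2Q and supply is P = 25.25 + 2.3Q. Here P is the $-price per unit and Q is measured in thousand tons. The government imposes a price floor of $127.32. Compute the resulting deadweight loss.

Competitive equilibrium: 173 − 4.2Q = 25.25 + 2.3Q → Q* = 22.7308, P* = 77.5308.
At the floor P = 127.32, quantity demanded = (173 − 127.32)/4.2 = 10.8762.
Sellers' marginal cost at Q' = 10.8762: 25.25 + 2.3·10.8762 = 50.2653.
ΔQ = 22.7308 − 10.8762 = 11.8546; wedge = 127.32 − 50.2653 = 77.0547.
The triangle = ½ × 11.8546 × 77.0547 = $456.73 thousand.

$456.73 thousand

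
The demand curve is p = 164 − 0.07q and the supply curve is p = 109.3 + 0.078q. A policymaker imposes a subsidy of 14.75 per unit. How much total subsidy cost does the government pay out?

Competitive equilibrium: 164 − 0.07q = 109.3 + 0.078q → q* = 369.5946, p* = 138.1284.
The subsidy lowers effective supply by 14.75: p = 94.55 + 0.078q.
New quantity: 164 − 0.07q = 94.55 + 0.078q → q' = 469.2568.
Total subsidy cost = 14.75 × 469.2568 = 6921.54.

6921.54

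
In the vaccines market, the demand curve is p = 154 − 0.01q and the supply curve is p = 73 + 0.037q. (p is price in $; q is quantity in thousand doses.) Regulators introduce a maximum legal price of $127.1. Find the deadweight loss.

Competitive equilibrium: 154 − 0.01q = 73 + 0.037q → q* = 1723.40426, p* = 136.76596.
At the ceiling p = 127.1, quantity supplied = (127.1 − 73)/0.037 = 1462.16216.
Willingness to pay at q' = 1462.16216: 154 − 0.01·1462.16216 = 139.37838.
Δq = 1723.40426 − 1462.16216 = 261.2421; wedge = 139.37838 − 127.1 = 12.27838.
Welfare loss = ½ × 261.2421 × 12.27838 = $1603.81 thousand.

$1603.81 thousand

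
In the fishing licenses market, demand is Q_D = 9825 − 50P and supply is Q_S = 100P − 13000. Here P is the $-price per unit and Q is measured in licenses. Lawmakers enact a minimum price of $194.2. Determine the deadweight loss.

In inverse form: demand P = 196.5 − 0.02Q, supply P = 130 + 0.01Q.
Competitive equilibrium: 196.5 − 0.02Q = 130 + 0.01Q → Q* = 2216.6667, P* = 152.1667.
At the floor P = 194.2, quantity demanded = (196.5 − 194.2)/0.02 = 115.
Sellers' marginal cost at Q' = 115: 130 + 0.01·115 = 131.15.
ΔQ = 2216.6667 − 115 = 2101.6667; wedge = 194.2 − 131.15 = 63.05.
The triangle = ½ × 2101.6667 × 63.05 = $66255.04.

$66255.04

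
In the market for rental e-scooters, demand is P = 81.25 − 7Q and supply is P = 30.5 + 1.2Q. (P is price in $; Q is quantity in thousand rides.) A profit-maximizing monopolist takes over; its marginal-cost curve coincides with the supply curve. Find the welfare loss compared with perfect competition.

Competitive equilibrium: 81.25 − 7Q = 30.5 + 1.2Q → Q* = 6.189, P* = 37.9268.
Marginal revenue: MR = 81.25 − 14Q. Set MR = MC: 81.25 − 14Q = 30.5 + 1.2Q → Q_m = 3.3388.
Price P_m = 81.25 − 7·3.3388 = 57.8784; MC(Q_m) = 30.5 + 1.2·3.3388 = 34.5066.
Competitive Q* = 6.189, so ΔQ = 2.8502; wedge = 57.8784 − 34.5066 = 23.3718.
DWL = ½ × 2.8502 × 23.3718 = $33.31 thousand.

$33.31 thousand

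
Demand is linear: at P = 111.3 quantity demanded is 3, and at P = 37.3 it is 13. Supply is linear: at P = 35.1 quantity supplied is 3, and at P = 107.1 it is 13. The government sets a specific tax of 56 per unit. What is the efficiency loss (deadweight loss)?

107.40

Demand slope = (37.3 − 111.3)/(13 − 3) = −7.4, so P = 133.5 − 7.4Q.
Supply slope = (107.1 − 35.1)/(13 − 3) = 7.2, so P = 13.5 + 7.2Q.
Competitive equilibrium: 133.5 − 7.4Q = 13.5 + 7.2Q → Q* = 8.2192, P* = 72.6781.
With the tax, the buyer price exceeds the seller price by 56: (133.5 − 7.4Q) − (13.5 + 7.2Q) = 56 → Q' = 4.3836.
ΔQ = 8.2192 − 4.3836 = 3.8356; the wedge equals the tax, 56.
Welfare loss = ½ × 3.8356 × 56 = 107.40.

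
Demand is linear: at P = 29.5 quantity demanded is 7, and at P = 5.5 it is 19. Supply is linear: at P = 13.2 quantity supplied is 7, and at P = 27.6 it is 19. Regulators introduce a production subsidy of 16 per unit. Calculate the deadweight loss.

40

Demand slope = (5.5 − 29.5)/(19 − 7) = −2, so P = 43.5 − 2Q.
Supply slope = (27.6 − 13.2)/(19 − 7) = 1.2, so P = 4.8 + 1.2Q.
Competitive equilibrium: 43.5 − 2Q = 4.8 + 1.2Q → Q* = 12.0938, P* = 19.3125.
The subsidy lowers effective supply by 16: P = 1.2Q − 11.2.
New quantity: 43.5 − 2Q = 1.2Q − 11.2 → Q' = 17.0938.
Overproduction ΔQ = 17.0938 − 12.0938 = 5; wedge = subsidy = 16.
Welfare loss = ½ × 5 × 16 = 40.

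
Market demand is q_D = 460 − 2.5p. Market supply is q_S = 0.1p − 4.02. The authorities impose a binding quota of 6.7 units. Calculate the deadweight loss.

In inverse form: demand p = 184 − 0.4q, supply p = 40.2 + 10q.
Competitive equilibrium: 184 − 0.4q = 40.2 + 10q → q* = 13.8269, p* = 178.4692.
At q = 6.7: demand price = 184 − 0.4·6.7 = 181.32; supply price = 40.2 + 10·6.7 = 107.2.
Δq = 13.8269 − 6.7 = 7.1269; wedge = 181.32 − 107.2 = 74.12.
Welfare loss = ½ × 7.1269 × 74.12 = 264.12.

264.12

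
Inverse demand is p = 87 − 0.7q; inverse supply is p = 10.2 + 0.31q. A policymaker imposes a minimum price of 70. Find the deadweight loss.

Competitive equilibrium: 87 − 0.7q = 10.2 + 0.31q → q* = 76.0396, p* = 33.7723.
At the floor p = 70, quantity demanded = (87 − 70)/0.7 = 24.2857.
Sellers' marginal cost at q' = 24.2857: 10.2 + 0.31·24.2857 = 17.7286.
Δq = 76.0396 − 24.2857 = 51.7539; wedge = 70 − 17.7286 = 52.2714.
The triangle = ½ × 51.7539 × 52.2714 = 1352.62.

1352.62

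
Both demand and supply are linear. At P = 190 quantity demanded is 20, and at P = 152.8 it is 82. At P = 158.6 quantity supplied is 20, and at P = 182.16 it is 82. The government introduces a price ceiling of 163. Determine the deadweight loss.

205.16

Demand slope = (152.8 − 190)/(82 − 20) = −0.6, so P = 202 − 0.6Q.
Supply slope = (182.16 − 158.6)/(82 − 20) = 0.38, so P = 151 + 0.38Q.
Competitive equilibrium: 202 − 0.6Q = 151 + 0.38Q → Q* = 52.0408, P* = 170.7755.
At the ceiling P = 163, quantity supplied = (163 − 151)/0.38 = 31.5789.
Willingness to pay at Q' = 31.5789: 202 − 0.6·31.5789 = 183.0527.
ΔQ = 52.0408 − 31.5789 = 20.4619; wedge = 183.0527 − 163 = 20.0527.
Welfare loss = ½ × 20.4619 × 20.0527 = 205.16.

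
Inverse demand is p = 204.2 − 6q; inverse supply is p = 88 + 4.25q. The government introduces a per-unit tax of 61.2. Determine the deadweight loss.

182.70

Competitive equilibrium: 204.2 − 6q = 88 + 4.25q → q* = 11.3366, p* = 136.1805.
With the tax, the buyer price exceeds the seller price by 61.2: (204.2 − 6q) − (88 + 4.25q) = 61.2 → q' = 5.3659.
Δq = 11.3366 − 5.3659 = 5.9707; the wedge equals the tax, 61.2.
Deadweight loss = ½ × 5.9707 × 61.2 = 182.70.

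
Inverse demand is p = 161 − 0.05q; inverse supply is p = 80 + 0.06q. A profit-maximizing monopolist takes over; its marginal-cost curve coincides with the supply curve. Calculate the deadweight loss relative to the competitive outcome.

Competitive equilibrium: 161 − 0.05q = 80 + 0.06q → q* = 736.3636, p* = 124.1818.
Marginal revenue: MR = 161 − 0.1q. Set MR = MC: 161 − 0.1q = 80 + 0.06q → q_m = 506.25.
Price p_m = 161 − 0.05·506.25 = 135.6875; MC(q_m) = 80 + 0.06·506.25 = 110.375.
Competitive q* = 736.3636, so Δq = 230.1136; wedge = 135.6875 − 110.375 = 25.3125.
Deadweight loss = ½ × 230.1136 × 25.3125 = 2912.38.

2912.38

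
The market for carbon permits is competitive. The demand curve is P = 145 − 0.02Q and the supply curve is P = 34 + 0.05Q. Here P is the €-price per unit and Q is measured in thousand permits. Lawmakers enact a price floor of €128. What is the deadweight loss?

€18944.64 thousand

Competitive equilibrium: 145 − 0.02Q = 34 + 0.05Q → Q* = 1585.7143, P* = 113.2857.
At the floor P = 128, quantity demanded = (145 − 128)/0.02 = 850.
Sellers' marginal cost at Q' = 850: 34 + 0.05·850 = 76.5.
ΔQ = 1585.7143 − 850 = 735.7143; wedge = 128 − 76.5 = 51.5.
Deadweight loss = ½ × 735.7143 × 51.5 = €18944.64 thousand.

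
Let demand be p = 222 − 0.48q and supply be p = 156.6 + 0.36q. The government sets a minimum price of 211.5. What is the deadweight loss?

1316.28

Competitive equilibrium: 222 − 0.48q = 156.6 + 0.36q → q* = 77.8571, p* = 184.6286.
At the floor p = 211.5, quantity demanded = (222 − 211.5)/0.48 = 21.875.
Sellers' marginal cost at q' = 21.875: 156.6 + 0.36·21.875 = 164.475.
Δq = 77.8571 − 21.875 = 55.9821; wedge = 211.5 − 164.475 = 47.025.
Deadweight loss = ½ × 55.9821 × 47.025 = 1316.28.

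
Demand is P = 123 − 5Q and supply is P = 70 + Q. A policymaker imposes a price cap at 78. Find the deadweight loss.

Competitive equilibrium: 123 − 5Q = 70 + Q → Q* = 8.8333, P* = 78.8333.
At the ceiling P = 78, quantity supplied = (78 − 70)/1 = 8.
Willingness to pay at Q' = 8: 123 − 5·8 = 83.
ΔQ = 8.8333 − 8 = 0.8333; wedge = 83 − 78 = 5.
Deadweight loss = ½ × 0.8333 × 5 = 2.08.

2.08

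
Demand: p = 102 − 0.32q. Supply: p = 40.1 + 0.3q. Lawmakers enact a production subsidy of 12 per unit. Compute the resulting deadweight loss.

116.13

Competitive equilibrium: 102 − 0.32q = 40.1 + 0.3q → q* = 99.8387, p* = 70.0516.
The subsidy lowers effective supply by 12: p = 28.1 + 0.3q.
New quantity: 102 − 0.32q = 28.1 + 0.3q → q' = 119.1935.
Overproduction Δq = 119.1935 − 99.8387 = 19.3548; wedge = subsidy = 12.
DWL = ½ × 19.3548 × 12 = 116.13.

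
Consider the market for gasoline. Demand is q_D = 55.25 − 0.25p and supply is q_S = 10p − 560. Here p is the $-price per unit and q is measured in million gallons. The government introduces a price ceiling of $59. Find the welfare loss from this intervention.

$215.12 million

In inverse form: demand p = 221 − 4q, supply p = 56 + 0.1q.
Competitive equilibrium: 221 − 4q = 56 + 0.1q → q* = 40.2439, p* = 60.0244.
At the ceiling p = 59, quantity supplied = (59 − 56)/0.1 = 30.
Willingness to pay at q' = 30: 221 − 4·30 = 101.
Δq = 40.2439 − 30 = 10.2439; wedge = 101 − 59 = 42.
Deadweight loss = ½ × 10.2439 × 42 = $215.12 million.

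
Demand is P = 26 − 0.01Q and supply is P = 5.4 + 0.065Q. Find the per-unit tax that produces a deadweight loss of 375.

7.5

Competitive equilibrium: 26 − 0.01Q = 5.4 + 0.065Q → Q* = 274.6667, P* = 23.2533.
A tax t gives ΔQ = t/0.075 and wedge t, so DWL = t²/0.15.
t²/0.15 = 375 → t² = 56.25 → t = 7.5.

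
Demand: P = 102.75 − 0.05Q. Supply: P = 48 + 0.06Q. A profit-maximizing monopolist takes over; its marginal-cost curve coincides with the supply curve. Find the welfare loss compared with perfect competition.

1330.59

Competitive equilibrium: 102.75 − 0.05Q = 48 + 0.06Q → Q* = 497.7273, P* = 77.8636.
Marginal revenue: MR = 102.75 − 0.1Q. Set MR = MC: 102.75 − 0.1Q = 48 + 0.06Q → Q_m = 342.1875.
Price P_m = 102.75 − 0.05·342.1875 = 85.6406; MC(Q_m) = 48 + 0.06·342.1875 = 68.5313.
Competitive Q* = 497.7273, so ΔQ = 155.5398; wedge = 85.6406 − 68.5313 = 17.1093.
The triangle = ½ × 155.5398 × 17.1093 = 1330.59.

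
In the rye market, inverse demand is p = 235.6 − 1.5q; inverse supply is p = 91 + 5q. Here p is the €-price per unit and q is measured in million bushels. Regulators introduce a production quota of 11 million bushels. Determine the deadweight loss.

€411.05 million

Competitive equilibrium: 235.6 − 1.5q = 91 + 5q → q* = 22.2462, p* = 202.2308.
At q = 11: demand price = 235.6 − 1.5·11 = 219.1; supply price = 91 + 5·11 = 146.
Δq = 22.2462 − 11 = 11.2462; wedge = 219.1 − 146 = 73.1.
Deadweight loss = ½ × 11.2462 × 73.1 = €411.05 million.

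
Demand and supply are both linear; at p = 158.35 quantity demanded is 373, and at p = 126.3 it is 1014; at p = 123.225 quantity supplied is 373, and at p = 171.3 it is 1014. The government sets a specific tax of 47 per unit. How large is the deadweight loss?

Demand slope = (126.3 − 158.35)/(1014 − 373) = −0.05, so p = 177 − 0.05q.
Supply slope = (171.3 − 123.225)/(1014 − 373) = 0.075, so p = 95.25 + 0.075q.
Competitive equilibrium: 177 − 0.05q = 95.25 + 0.075q → q* = 654, p* = 144.3.
With the tax, the buyer price exceeds the seller price by 47: (177 − 0.05q) − (95.25 + 0.075q) = 47 → q' = 278.
Δq = 654 − 278 = 376; the wedge equals the tax, 47.
Welfare loss = ½ × 376 × 47 = 8836.

8836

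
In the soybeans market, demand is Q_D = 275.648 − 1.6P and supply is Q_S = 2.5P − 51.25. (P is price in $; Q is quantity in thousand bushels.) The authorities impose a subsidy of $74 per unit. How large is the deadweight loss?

In inverse form: demand P = 172.28 − 0.625Q, supply P = 20.5 + 0.4Q.
Competitive equilibrium: 172.28 − 0.625Q = 20.5 + 0.4Q → Q* = 148.078, P* = 79.7312.
The subsidy lowers effective supply by 74: P = 0.4Q − 53.5.
New quantity: 172.28 − 0.625Q = 0.4Q − 53.5 → Q' = 220.2732.
Overproduction ΔQ = 220.2732 − 148.078 = 72.1952; wedge = subsidy = 74.
Deadweight loss = ½ × 72.1952 × 74 = $2671.22 thousand.

$2671.22 thousand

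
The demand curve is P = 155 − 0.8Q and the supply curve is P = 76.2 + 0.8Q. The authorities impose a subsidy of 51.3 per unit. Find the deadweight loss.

822.40

Competitive equilibrium: 155 − 0.8Q = 76.2 + 0.8Q → Q* = 49.25, P* = 115.6.
The subsidy lowers effective supply by 51.3: P = 24.9 + 0.8Q.
New quantity: 155 − 0.8Q = 24.9 + 0.8Q → Q' = 81.3125.
Overproduction ΔQ = 81.3125 − 49.25 = 32.0625; wedge = subsidy = 51.3.
Welfare loss = ½ × 32.0625 × 51.3 = 822.40.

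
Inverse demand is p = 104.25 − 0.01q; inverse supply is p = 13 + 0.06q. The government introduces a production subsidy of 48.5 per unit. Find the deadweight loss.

16801.79

Competitive equilibrium: 104.25 − 0.01q = 13 + 0.06q → q* = 1303.5714, p* = 91.2143.
The subsidy lowers effective supply by 48.5: p = 0.06q − 35.5.
New quantity: 104.25 − 0.01q = 0.06q − 35.5 → q' = 1996.4286.
Overproduction Δq = 1996.4286 − 1303.5714 = 692.8572; wedge = subsidy = 48.5.
Deadweight loss = ½ × 692.8572 × 48.5 = 16801.79.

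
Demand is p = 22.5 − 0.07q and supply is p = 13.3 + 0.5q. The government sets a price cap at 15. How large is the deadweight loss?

46.26

Competitive equilibrium: 22.5 − 0.07q = 13.3 + 0.5q → q* = 16.1404, p* = 21.3702.
At the ceiling p = 15, quantity supplied = (15 − 13.3)/0.5 = 3.4.
Willingness to pay at q' = 3.4: 22.5 − 0.07·3.4 = 22.262.
Δq = 16.1404 − 3.4 = 12.7404; wedge = 22.262 − 15 = 7.262.
DWL = ½ × 12.7404 × 7.262 = 46.26.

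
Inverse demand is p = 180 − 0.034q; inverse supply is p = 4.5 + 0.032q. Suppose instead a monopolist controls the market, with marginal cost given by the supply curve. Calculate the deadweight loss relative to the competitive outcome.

26973.55

Competitive equilibrium: 180 − 0.034q = 4.5 + 0.032q → q* = 2659.0909, p* = 89.5909.
Marginal revenue: MR = 180 − 0.068q. Set MR = MC: 180 − 0.068q = 4.5 + 0.032q → q_m = 1755.
Price p_m = 180 − 0.034·1755 = 120.33; MC(q_m) = 4.5 + 0.032·1755 = 60.66.
Competitive q* = 2659.0909, so Δq = 904.0909; wedge = 120.33 − 60.66 = 59.67.
Deadweight loss = ½ × 904.0909 × 59.67 = 26973.55.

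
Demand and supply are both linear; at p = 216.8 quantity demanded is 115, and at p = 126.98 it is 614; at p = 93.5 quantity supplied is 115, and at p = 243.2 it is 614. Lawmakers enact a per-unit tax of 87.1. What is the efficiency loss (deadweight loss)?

7902.51

Demand slope = (126.98 − 216.8)/(614 − 115) = −0.18, so p = 237.5 − 0.18q.
Supply slope = (243.2 − 93.5)/(614 − 115) = 0.3, so p = 59 + 0.3q.
Competitive equilibrium: 237.5 − 0.18q = 59 + 0.3q → q* = 371.875, p* = 170.5625.
With the tax, the buyer price exceeds the seller price by 87.1: (237.5 − 0.18q) − (59 + 0.3q) = 87.1 → q' = 190.4167.
Δq = 371.875 − 190.4167 = 181.4583; the wedge equals the tax, 87.1.
The triangle = ½ × 181.4583 × 87.1 = 7902.51.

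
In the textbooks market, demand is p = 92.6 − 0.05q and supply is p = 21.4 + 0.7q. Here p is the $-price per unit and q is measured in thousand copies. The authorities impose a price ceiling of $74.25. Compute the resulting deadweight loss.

$141.62 thousand

Competitive equilibrium: 92.6 − 0.05q = 21.4 + 0.7q → q* = 94.9333, p* = 87.8533.
At the ceiling p = 74.25, quantity supplied = (74.25 − 21.4)/0.7 = 75.5.
Willingness to pay at q' = 75.5: 92.6 − 0.05·75.5 = 88.825.
Δq = 94.9333 − 75.5 = 19.4333; wedge = 88.825 − 74.25 = 14.575.
The triangle = ½ × 19.4333 × 14.575 = $141.62 thousand.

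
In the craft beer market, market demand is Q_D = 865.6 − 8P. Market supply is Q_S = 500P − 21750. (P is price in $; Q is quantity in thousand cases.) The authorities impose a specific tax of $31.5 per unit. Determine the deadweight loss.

$3906.50 thousand

In inverse form: demand P = 108.2 − 0.125Q, supply P = 43.5 + 0.002Q.
Competitive equilibrium: 108.2 − 0.125Q = 43.5 + 0.002Q → Q* = 509.4488, P* = 44.5189.
With the tax, the buyer price exceeds the seller price by 31.5: (108.2 − 0.125Q) − (43.5 + 0.002Q) = 31.5 → Q' = 261.4173.
ΔQ = 509.4488 − 261.4173 = 248.0315; the wedge equals the tax, 31.5.
Deadweight loss = ½ × 248.0315 × 31.5 = $3906.50 thousand.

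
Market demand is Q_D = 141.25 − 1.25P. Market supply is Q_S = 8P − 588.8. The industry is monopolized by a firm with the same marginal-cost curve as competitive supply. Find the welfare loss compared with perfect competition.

In inverse form: demand P = 113 − 0.8Q, supply P = 73.6 + 0.125Q.
Competitive equilibrium: 113 − 0.8Q = 73.6 + 0.125Q → Q* = 42.5946, P* = 78.9243.
Marginal revenue: MR = 113 − 1.6Q. Set MR = MC: 113 − 1.6Q = 73.6 + 0.125Q → Q_m = 22.8406.
Price P_m = 113 − 0.8·22.8406 = 94.7275; MC(Q_m) = 73.6 + 0.125·22.8406 = 76.4551.
Competitive Q* = 42.5946, so ΔQ = 19.754; wedge = 94.7275 − 76.4551 = 18.2724.
Welfare loss = ½ × 19.754 × 18.2724 = 180.48.

180.48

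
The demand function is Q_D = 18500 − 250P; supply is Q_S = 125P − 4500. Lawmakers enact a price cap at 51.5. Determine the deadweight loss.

9065.10

In inverse form: demand P = 74 − 0.004Q, supply P = 36 + 0.008Q.
Competitive equilibrium: 74 − 0.004Q = 36 + 0.008Q → Q* = 3166.6667, P* = 61.3333.
At the ceiling P = 51.5, quantity supplied = (51.5 − 36)/0.008 = 1937.5.
Willingness to pay at Q' = 1937.5: 74 − 0.004·1937.5 = 66.25.
ΔQ = 3166.6667 − 1937.5 = 1229.1667; wedge = 66.25 − 51.5 = 14.75.
Deadweight loss = ½ × 1229.1667 × 14.75 = 9065.10.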